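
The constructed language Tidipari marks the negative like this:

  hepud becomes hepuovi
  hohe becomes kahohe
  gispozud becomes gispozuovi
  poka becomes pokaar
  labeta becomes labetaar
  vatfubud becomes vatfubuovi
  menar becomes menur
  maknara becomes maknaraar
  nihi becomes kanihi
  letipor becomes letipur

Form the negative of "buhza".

buhzaar

"buhza" ends in -a. The stems ending in -a (poka → pokaar, labeta → labetaar, maknara → maknaraar) add -ar.
So buhza → buhzaar.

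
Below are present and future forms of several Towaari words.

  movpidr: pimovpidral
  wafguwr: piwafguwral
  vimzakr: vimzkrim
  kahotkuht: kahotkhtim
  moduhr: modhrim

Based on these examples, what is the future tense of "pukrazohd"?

movpidr and vimzakr both end in -r yet inflect differently (pimovpidral, vimzkrim), so the final letter is not what conditions the rule; the second-to-last letter is.
"pukrazohd" has second-to-last letter 'h'. The stems whose second-to-last letter is 'h' (kahotkuht → kahotkhtim, moduhr → modhrim) delete the last vowel and add -im.
So pukrazohd → pukrazhdim.

pukrazhdim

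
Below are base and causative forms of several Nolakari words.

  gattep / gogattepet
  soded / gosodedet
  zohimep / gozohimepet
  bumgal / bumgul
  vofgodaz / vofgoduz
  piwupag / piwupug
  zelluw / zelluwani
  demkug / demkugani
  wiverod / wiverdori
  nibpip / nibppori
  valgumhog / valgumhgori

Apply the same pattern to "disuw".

"disuw" has last vowel 'u'. The stems whose last vowel is 'u' (zelluw → zelluwani, demkug → demkugani) add -ani.
So disuw → disuwani.

disuwani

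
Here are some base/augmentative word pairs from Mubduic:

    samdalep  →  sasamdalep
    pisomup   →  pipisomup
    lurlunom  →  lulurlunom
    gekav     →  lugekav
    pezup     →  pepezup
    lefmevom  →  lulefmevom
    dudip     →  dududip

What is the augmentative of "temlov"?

pezup and gekav both have 2 vowels yet inflect differently (pepezup, lugekav), so the number of vowels is not what conditions the rule; the final letter is.
"temlov" ends in -v. The one such stem in the data (gekav → lugekav) adds the prefix lu-, so the same rule applies.
The other pattern: stems ending in -p repeat the first consonant+vowel as a prefix.
So temlov → lutemlov.

lutemlov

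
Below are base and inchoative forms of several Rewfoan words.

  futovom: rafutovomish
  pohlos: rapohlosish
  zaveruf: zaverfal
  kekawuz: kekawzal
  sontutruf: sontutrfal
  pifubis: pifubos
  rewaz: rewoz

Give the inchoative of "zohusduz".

zohusdzal

"zohusduz" has last vowel 'u'. The stems whose last vowel is 'u' (zaveruf → zaverfal, kekawuz → kekawzal, sontutruf → sontutrfal) delete the last vowel and add -al.
The other patterns: stems whose last vowel is 'o' add ra- … -ish around the stem; stems whose last vowel is 'a' or 'i' change the last vowel to 'o'.
So zohusduz → zohusdzal.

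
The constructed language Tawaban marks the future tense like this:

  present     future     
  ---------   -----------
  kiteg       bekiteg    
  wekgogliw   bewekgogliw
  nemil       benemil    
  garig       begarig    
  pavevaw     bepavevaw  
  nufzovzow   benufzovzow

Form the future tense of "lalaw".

Every pair shown (kiteg → bekiteg, wekgogliw → bewekgogliw, nemil → benemil, …) follows the same rule: add the prefix be-.
So lalaw → belalaw.

belalaw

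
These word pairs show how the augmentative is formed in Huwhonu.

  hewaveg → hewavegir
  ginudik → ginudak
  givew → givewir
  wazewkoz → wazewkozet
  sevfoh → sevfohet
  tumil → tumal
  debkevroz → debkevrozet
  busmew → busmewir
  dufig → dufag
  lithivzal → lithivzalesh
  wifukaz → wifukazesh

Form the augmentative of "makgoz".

makgozet

hewaveg and dufig both end in -g yet inflect differently (hewavegir, dufag), so the final letter is not what conditions the rule; the last vowel is.
"makgoz" has last vowel 'o'. The stems whose last vowel is 'o' (sevfoh → sevfohet, debkevroz → debkevrozet, wazewkoz → wazewkozet) add -et.
The other patterns: stems whose last vowel is 'e' add -ir; stems whose last vowel is 'i' change the last vowel to 'a'; stems whose last vowel is 'a' add -esh.
So makgoz → makgozet.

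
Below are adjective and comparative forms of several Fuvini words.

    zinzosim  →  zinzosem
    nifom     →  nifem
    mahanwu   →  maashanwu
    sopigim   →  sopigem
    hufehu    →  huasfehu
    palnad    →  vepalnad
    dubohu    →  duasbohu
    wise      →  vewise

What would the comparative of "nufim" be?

nufem

zinzosim and mahanwu both have 3 vowels yet inflect differently (zinzosem, maashanwu), so the number of vowels is not what conditions the rule; the final letter is.
"nufim" ends in -m. The stems ending in -m (zinzosim → zinzosem, nifom → nifem, sopigim → sopigem) change the last vowel to 'e'.
So nufim → nufem.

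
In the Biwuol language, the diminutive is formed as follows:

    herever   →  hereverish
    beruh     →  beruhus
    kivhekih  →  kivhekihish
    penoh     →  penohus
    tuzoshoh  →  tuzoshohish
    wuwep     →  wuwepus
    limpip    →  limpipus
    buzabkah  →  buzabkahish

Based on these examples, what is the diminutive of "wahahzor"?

"wahahzor" has 3 vowels. The stems with 3 vowels (herever → hereverish, kivhekih → kivhekihish, tuzoshoh → tuzoshohish) add -ish.
So wahahzor → wahahzorish.

wahahzorish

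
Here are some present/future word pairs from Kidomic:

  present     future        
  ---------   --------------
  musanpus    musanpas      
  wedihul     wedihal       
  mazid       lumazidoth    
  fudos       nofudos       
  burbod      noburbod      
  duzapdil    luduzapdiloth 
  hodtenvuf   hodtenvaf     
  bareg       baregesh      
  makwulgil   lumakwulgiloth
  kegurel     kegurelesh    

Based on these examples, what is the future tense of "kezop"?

kegurel and makwulgil both end in -l yet inflect differently (kegurelesh, lumakwulgiloth), so the final letter is not what conditions the rule; the last vowel is.
"kezop" has last vowel 'o'. The stems whose last vowel is 'o' (fudos → nofudos, burbod → noburbod) add the prefix no-.
The other patterns: stems whose last vowel is 'e' add -esh; stems whose last vowel is 'i' add lu- … -oth around the stem; stems whose last vowel is 'u' change the last vowel to 'a'.
So kezop → nokezop.

nokezop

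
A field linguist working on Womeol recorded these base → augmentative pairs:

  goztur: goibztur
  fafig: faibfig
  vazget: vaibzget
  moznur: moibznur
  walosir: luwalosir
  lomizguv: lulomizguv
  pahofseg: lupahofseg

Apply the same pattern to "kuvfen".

goztur and walosir both end in -r yet inflect differently (goibztur, luwalosir), so the final letter is not what conditions the rule; the number of vowels is.
"kuvfen" has 2 vowels. The stems with 2 vowels (goztur → goibztur, fafig → faibfig, vazget → vaibzget) insert -ib- after the first vowel.
So kuvfen → kuibvfen.

kuibvfen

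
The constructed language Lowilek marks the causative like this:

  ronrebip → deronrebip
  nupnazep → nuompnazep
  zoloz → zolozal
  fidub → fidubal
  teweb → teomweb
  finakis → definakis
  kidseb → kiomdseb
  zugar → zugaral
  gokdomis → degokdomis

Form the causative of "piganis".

ronrebip and nupnazep both end in -p yet inflect differently (deronrebip, nuompnazep), so the final letter is not what conditions the rule; the last vowel is.
"piganis" has last vowel 'i'. The stems whose last vowel is 'i' (ronrebip → deronrebip, finakis → definakis, gokdomis → degokdomis) add the prefix de-.
The other patterns: stems whose last vowel is 'e' insert -om- after the first vowel; stems whose last vowel is 'a', 'o' or 'u' add -al.
So piganis → depiganis.

depiganis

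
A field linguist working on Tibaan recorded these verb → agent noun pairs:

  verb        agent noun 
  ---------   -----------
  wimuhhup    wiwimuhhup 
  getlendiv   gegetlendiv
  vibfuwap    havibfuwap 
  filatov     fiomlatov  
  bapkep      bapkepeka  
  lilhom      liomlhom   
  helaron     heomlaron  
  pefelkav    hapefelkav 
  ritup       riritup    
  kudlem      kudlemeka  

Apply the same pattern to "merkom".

meomrkom

kudlem and lilhom both end in -m yet inflect differently (kudlemeka, liomlhom), so the final letter is not what conditions the rule; the last vowel is.
"merkom" has last vowel 'o'. The stems whose last vowel is 'o' (filatov → fiomlatov, helaron → heomlaron, lilhom → liomlhom) insert -om- after the first vowel.
So merkom → meomrkom.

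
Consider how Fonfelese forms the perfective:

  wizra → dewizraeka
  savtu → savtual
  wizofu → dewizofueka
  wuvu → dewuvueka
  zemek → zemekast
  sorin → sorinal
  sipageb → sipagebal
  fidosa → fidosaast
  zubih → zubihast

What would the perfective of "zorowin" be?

zorowinast

savtu and wuvu both end in -u yet inflect differently (savtual, dewuvueka), so the final letter is not what conditions the rule; the first letter is.
"zorowin" begins with z-. The stems beginning with z- (zemek → zemekast, zubih → zubihast) add -ast.
The other patterns: stems beginning with s- add -al; stems beginning with w- add de- … -eka around the stem.
So zorowin → zorowinast.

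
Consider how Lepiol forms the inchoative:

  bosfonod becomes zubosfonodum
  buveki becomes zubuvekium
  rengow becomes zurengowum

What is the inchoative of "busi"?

Every pair shown (bosfonod → zubosfonodum, buveki → zubuvekium, rengow → zurengowum) follows the same rule: add zu- … -um around the stem.
So busi → zubusium.

zubusium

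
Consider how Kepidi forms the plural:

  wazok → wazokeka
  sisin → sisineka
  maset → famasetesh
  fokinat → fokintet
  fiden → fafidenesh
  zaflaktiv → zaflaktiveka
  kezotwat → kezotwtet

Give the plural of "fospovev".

fafospovevesh

"fospovev" has last vowel 'e'. The stems whose last vowel is 'e' (maset → famasetesh, fiden → fafidenesh) add fa- … -esh around the stem.
The other patterns: stems whose last vowel is 'i' or 'o' add -eka; stems whose last vowel is 'a' delete the last vowel and add -et.
So fospovev → fafospovevesh.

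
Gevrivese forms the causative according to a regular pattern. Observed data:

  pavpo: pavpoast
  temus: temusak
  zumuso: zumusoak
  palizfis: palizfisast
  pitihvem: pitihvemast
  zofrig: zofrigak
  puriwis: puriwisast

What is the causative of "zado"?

pavpo and zumuso both end in -o yet inflect differently (pavpoast, zumusoak), so the final letter is not what conditions the rule; the first letter is.
"zado" begins with z-. The stems beginning with z- (zumuso → zumusoak, zofrig → zofrigak) add -ak.
So zado → zadoak.

zadoak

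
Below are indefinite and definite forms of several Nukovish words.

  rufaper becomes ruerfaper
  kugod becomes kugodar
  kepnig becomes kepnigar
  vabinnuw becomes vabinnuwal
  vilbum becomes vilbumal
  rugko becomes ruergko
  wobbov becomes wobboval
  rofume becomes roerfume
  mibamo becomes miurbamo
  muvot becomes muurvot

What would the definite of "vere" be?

vereal

"vere" begins with v-. The stems beginning with v- (vilbum → vilbumal, vabinnuw → vabinnuwal) add -al.
So vere → vereal.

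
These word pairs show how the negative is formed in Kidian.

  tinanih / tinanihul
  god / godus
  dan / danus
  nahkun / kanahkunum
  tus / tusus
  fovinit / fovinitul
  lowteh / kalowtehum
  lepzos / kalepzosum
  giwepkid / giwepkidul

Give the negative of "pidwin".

kapidwinum

dan and nahkun both end in -n yet inflect differently (danus, kanahkunum), so the final letter is not what conditions the rule; the number of vowels is.
"pidwin" has 2 vowels. The stems with 2 vowels (nahkun → kanahkunum, lowteh → kalowtehum, lepzos → kalepzosum) add ka- … -um around the stem.
So pidwin → kapidwinum.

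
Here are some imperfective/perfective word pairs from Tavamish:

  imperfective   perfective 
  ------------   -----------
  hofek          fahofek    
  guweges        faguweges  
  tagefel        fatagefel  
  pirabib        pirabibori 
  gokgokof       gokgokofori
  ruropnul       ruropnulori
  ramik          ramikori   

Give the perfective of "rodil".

tagefel and ruropnul both end in -l yet inflect differently (fatagefel, ruropnulori), so the final letter is not what conditions the rule; the last vowel is.
"rodil" has last vowel 'i'. The stems whose last vowel is 'i' (pirabib → pirabibori, ramik → ramikori) add -ori.
So rodil → rodilori.

rodilori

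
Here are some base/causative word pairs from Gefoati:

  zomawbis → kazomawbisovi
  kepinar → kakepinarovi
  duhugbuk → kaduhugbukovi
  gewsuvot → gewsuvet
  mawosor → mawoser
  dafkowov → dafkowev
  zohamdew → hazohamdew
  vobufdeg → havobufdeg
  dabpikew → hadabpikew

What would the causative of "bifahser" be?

mawosor and kepinar both end in -r yet inflect differently (mawoser, kakepinarovi), so the final letter is not what conditions the rule; the last vowel is.
"bifahser" has last vowel 'e'. The stems whose last vowel is 'e' (zohamdew → hazohamdew, dabpikew → hadabpikew, vobufdeg → havobufdeg) add the prefix ha-.
So bifahser → habifahser.

habifahser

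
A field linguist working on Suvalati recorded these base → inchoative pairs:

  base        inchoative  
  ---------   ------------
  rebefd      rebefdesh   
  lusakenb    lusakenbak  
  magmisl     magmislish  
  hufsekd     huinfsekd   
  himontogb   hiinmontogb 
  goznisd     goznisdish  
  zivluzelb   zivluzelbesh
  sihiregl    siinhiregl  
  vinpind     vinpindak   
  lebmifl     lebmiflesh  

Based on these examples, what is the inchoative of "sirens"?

sirensak

"sirens" has second-to-last letter 'n'. The stems whose second-to-last letter is 'n' (vinpind → vinpindak, lusakenb → lusakenbak) add -ak.
The other patterns: stems whose second-to-last letter is 'f' or 'l' add -esh; stems whose second-to-last letter is 's' add -ish; stems whose second-to-last letter is 'g' or 'k' insert -in- after the first vowel.
So sirens → sirensak.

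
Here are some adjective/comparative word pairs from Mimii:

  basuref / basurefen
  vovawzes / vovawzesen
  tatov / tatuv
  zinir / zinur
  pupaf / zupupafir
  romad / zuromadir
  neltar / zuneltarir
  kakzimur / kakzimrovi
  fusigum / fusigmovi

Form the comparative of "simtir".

simtur

basuref and pupaf both end in -f yet inflect differently (basurefen, zupupafir), so the final letter is not what conditions the rule; the last vowel is.
"simtir" has last vowel 'i'. The one such stem in the data (zinir → zinur) changes the last vowel to 'u' (as does tatov), so the same rule applies.
So simtir → simtur.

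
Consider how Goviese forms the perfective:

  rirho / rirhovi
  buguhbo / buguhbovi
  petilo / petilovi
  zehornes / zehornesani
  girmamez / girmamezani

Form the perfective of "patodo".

patodovi

buguhbo and zehornes both have 3 vowels yet inflect differently (buguhbovi, zehornesani), so the number of vowels is not what conditions the rule; whether the stem ends in a vowel or a consonant is.
"patodo" ends in a vowel. The stems ending in a vowel (rirho → rirhovi, buguhbo → buguhbovi, petilo → petilovi) drop the final letter and add -ovi.
So patodo → patodovi.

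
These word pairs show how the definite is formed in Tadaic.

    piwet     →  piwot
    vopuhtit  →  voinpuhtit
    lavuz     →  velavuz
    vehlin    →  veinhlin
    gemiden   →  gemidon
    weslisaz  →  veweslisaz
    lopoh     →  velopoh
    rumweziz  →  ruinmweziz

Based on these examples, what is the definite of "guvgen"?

piwet and vopuhtit both end in -t yet inflect differently (piwot, voinpuhtit), so the final letter is not what conditions the rule; the last vowel is.
"guvgen" has last vowel 'e'. The stems whose last vowel is 'e' (piwet → piwot, gemiden → gemidon) change the last vowel to 'o'.
The other patterns: stems whose last vowel is 'i' insert -in- after the first vowel; stems whose last vowel is 'a', 'o' or 'u' add the prefix ve-.
So guvgen → guvgon.

guvgon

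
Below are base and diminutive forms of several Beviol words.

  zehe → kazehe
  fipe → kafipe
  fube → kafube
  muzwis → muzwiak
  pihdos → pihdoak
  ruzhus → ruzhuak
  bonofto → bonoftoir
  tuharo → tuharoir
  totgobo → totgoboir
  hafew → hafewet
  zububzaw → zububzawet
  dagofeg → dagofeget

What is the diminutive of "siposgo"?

siposgoir

pihdos and bonofto both have last vowel 'o' yet inflect differently (pihdoak, bonoftoir), so the last vowel is not what conditions the rule; the final letter is.
"siposgo" ends in -o. The stems ending in -o (bonofto → bonoftoir, tuharo → tuharoir, totgobo → totgoboir) add -ir.
The other patterns: stems ending in -e add the prefix ka-; stems ending in -s drop the final letter and add -ak; stems ending in -g or -w add -et.
So siposgo → siposgoir.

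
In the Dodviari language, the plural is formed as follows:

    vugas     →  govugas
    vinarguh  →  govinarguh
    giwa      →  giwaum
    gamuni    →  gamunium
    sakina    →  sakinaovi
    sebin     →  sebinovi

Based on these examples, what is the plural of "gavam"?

gavamum

"gavam" begins with g-. The stems beginning with g- (giwa → giwaum, gamuni → gamunium) add -um.
The other patterns: stems beginning with v- add the prefix go-; stems beginning with s- add -ovi.
So gavam → gavamum.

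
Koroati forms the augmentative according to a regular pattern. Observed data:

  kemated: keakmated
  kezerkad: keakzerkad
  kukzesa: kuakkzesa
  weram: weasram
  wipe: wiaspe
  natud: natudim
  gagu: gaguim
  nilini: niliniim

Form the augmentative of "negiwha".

negiwhaim

kemated and natud both end in -d yet inflect differently (keakmated, natudim), so the final letter is not what conditions the rule; the first letter is.
"negiwha" begins with n-. The stems beginning with n- (natud → natudim, nilini → niliniim) add -im.
So negiwha → negiwhaim.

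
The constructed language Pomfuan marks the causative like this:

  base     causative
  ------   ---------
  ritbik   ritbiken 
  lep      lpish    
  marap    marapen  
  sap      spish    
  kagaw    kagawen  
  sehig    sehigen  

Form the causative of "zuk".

marap and lep both end in -p yet inflect differently (marapen, lpish), so the final letter is not what conditions the rule; the number of vowels is.
"zuk" has 1 vowel. The stems with 1 vowel (lep → lpish, sap → spish) delete the last vowel and add -ish.
The other pattern: stems with 2 vowels add -en.
So zuk → zkish.

zkish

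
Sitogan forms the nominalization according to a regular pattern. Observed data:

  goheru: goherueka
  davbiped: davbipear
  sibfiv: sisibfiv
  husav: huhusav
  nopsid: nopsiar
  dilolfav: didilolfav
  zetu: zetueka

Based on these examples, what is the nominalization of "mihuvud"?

mihuvuar

nopsid and sibfiv both have last vowel 'i' yet inflect differently (nopsiar, sisibfiv), so the last vowel is not what conditions the rule; the final letter is.
"mihuvud" ends in -d. The stems ending in -d (davbiped → davbipear, nopsid → nopsiar) drop the final letter and add -ar.
So mihuvud → mihuvuar.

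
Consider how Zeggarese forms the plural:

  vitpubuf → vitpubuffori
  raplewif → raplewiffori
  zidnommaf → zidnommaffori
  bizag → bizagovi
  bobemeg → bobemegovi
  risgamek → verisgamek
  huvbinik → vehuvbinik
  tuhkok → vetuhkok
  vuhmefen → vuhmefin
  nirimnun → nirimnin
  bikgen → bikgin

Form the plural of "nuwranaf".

nuwranaffori

zidnommaf and bizag both have last vowel 'a' yet inflect differently (zidnommaffori, bizagovi), so the last vowel is not what conditions the rule; the final letter is.
"nuwranaf" ends in -f. The stems ending in -f (vitpubuf → vitpubuffori, raplewif → raplewiffori, zidnommaf → zidnommaffori) double the final consonant and add -ori.
So nuwranaf → nuwranaffori.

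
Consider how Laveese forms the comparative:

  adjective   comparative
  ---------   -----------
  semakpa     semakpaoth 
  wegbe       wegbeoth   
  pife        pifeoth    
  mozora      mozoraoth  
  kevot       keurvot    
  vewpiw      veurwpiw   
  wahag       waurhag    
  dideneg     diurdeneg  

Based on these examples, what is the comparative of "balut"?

baurlut

semakpa and wahag both have last vowel 'a' yet inflect differently (semakpaoth, waurhag), so the last vowel is not what conditions the rule; whether the stem ends in a vowel or a consonant is.
"balut" ends in a consonant. The stems ending in a consonant (kevot → keurvot, vewpiw → veurwpiw, wahag → waurhag) insert -ur- after the first vowel.
The other pattern: stems ending in a vowel add -oth.
So balut → baurlut.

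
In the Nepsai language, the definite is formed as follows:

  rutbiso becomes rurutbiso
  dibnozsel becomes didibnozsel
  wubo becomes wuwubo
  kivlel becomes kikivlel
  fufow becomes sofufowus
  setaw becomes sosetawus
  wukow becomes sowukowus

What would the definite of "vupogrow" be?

sovupogrowus

rutbiso and fufow both have last vowel 'o' yet inflect differently (rurutbiso, sofufowus), so the last vowel is not what conditions the rule; the final letter is.
"vupogrow" ends in -w. The stems ending in -w (fufow → sofufowus, setaw → sosetawus, wukow → sowukowus) add so- … -us around the stem.
The other pattern: stems ending in -l or -o repeat the first consonant+vowel as a prefix.
So vupogrow → sovupogrowus.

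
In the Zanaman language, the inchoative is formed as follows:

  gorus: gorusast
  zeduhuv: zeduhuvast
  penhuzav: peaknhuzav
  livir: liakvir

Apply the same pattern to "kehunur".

kehunurast

zeduhuv and penhuzav both end in -v yet inflect differently (zeduhuvast, peaknhuzav), so the final letter is not what conditions the rule; the last vowel is.
"kehunur" has last vowel 'u'. The stems whose last vowel is 'u' (gorus → gorusast, zeduhuv → zeduhuvast) add -ast.
So kehunur → kehunurast.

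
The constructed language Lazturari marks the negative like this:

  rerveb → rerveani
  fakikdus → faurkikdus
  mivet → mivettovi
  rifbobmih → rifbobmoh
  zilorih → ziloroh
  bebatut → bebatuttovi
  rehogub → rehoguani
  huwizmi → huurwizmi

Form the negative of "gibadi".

rifbobmih and huwizmi both have last vowel 'i' yet inflect differently (rifbobmoh, huurwizmi), so the last vowel is not what conditions the rule; the final letter is.
"gibadi" ends in -i. The one such stem in the data (huwizmi → huurwizmi) inserts -ur- after the first vowel (as does fakikdus), so the same rule applies.
The other patterns: stems ending in -h change the last vowel to 'o'; stems ending in -b drop the final letter and add -ani; stems ending in -t double the final consonant and add -ovi.
So gibadi → giurbadi.

giurbadi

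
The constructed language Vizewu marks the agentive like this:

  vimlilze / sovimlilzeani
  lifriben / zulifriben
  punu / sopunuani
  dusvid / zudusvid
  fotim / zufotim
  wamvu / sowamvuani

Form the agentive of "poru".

soporuani

lifriben and vimlilze both have last vowel 'e' yet inflect differently (zulifriben, sovimlilzeani), so the last vowel is not what conditions the rule; whether the stem ends in a vowel or a consonant is.
"poru" ends in a vowel. The stems ending in a vowel (punu → sopunuani, wamvu → sowamvuani, vimlilze → sovimlilzeani) add so- … -ani around the stem.
The other pattern: stems ending in a consonant add the prefix zu-.
So poru → soporuani.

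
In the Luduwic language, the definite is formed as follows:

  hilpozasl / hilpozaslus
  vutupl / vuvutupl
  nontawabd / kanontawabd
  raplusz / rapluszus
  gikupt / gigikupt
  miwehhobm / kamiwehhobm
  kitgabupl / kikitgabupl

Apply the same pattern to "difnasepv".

didifnasepv

"difnasepv" has second-to-last letter 'p'. The stems whose second-to-last letter is 'p' (gikupt → gigikupt, vutupl → vuvutupl, kitgabupl → kikitgabupl) repeat the first consonant+vowel as a prefix.
The other patterns: stems whose second-to-last letter is 'b' add the prefix ka-; stems whose second-to-last letter is 's' add -us.
So difnasepv → didifnasepv.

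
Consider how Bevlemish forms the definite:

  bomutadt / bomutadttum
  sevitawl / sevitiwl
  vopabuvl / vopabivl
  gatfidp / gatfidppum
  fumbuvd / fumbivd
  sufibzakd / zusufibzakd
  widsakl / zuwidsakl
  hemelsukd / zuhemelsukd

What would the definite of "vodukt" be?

widsakl and vopabuvl both end in -l yet inflect differently (zuwidsakl, vopabivl), so the final letter is not what conditions the rule; the second-to-last letter is.
"vodukt" has second-to-last letter 'k'. The stems whose second-to-last letter is 'k' (sufibzakd → zusufibzakd, hemelsukd → zuhemelsukd, widsakl → zuwidsakl) add the prefix zu-.
The other patterns: stems whose second-to-last letter is 'd' double the final consonant and add -um; stems whose second-to-last letter is 'v' or 'w' change the last vowel to 'i'.
So vodukt → zuvodukt.

zuvodukt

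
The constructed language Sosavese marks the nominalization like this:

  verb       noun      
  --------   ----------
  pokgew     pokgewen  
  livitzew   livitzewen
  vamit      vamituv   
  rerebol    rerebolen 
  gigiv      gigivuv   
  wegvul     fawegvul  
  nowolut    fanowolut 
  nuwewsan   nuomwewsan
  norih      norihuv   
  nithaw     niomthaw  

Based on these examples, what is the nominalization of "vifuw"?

favifuw

vamit and nowolut both end in -t yet inflect differently (vamituv, fanowolut), so the final letter is not what conditions the rule; the last vowel is.
"vifuw" has last vowel 'u'. The stems whose last vowel is 'u' (nowolut → fanowolut, wegvul → fawegvul) add the prefix fa-.
The other patterns: stems whose last vowel is 'i' add -uv; stems whose last vowel is 'a' insert -om- after the first vowel; stems whose last vowel is 'e' or 'o' add -en.
So vifuw → favifuw.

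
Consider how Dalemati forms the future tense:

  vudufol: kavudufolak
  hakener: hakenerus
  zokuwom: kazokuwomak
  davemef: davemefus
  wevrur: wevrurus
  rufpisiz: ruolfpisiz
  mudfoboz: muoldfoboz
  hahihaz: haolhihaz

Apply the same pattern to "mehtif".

mehtifus

mudfoboz and zokuwom both have last vowel 'o' yet inflect differently (muoldfoboz, kazokuwomak), so the last vowel is not what conditions the rule; the final letter is.
"mehtif" ends in -f. The one such stem in the data (davemef → davemefus) adds -us, so the same rule applies.
The other patterns: stems ending in -z insert -ol- after the first vowel; stems ending in -l or -m add ka- … -ak around the stem.
So mehtif → mehtifus.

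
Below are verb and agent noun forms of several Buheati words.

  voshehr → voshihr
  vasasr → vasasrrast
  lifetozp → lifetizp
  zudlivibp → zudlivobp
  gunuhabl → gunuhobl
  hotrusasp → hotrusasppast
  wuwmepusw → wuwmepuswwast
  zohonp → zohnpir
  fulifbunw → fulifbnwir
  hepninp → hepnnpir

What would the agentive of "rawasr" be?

rawasrrast

"rawasr" has second-to-last letter 's'. The stems whose second-to-last letter is 's' (vasasr → vasasrrast, hotrusasp → hotrusasppast, wuwmepusw → wuwmepuswwast) double the final consonant and add -ast.
The other patterns: stems whose second-to-last letter is 'n' delete the last vowel and add -ir; stems whose second-to-last letter is 'b' change the last vowel to 'o'; stems whose second-to-last letter is 'h' or 'z' change the last vowel to 'i'.
So rawasr → rawasrrast.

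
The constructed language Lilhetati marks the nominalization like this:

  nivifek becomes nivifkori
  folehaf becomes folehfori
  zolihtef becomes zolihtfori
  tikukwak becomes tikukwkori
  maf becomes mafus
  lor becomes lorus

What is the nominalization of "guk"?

"guk" has 1 vowel. The stems with 1 vowel (maf → mafus, lor → lorus) add -us.
So guk → gukus.

gukus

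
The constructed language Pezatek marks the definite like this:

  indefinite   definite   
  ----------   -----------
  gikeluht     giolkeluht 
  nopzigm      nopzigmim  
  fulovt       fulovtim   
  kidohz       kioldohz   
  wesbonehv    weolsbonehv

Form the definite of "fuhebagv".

"fuhebagv" has second-to-last letter 'g'. The one such stem in the data (nopzigm → nopzigmim) adds -im, so the same rule applies.
So fuhebagv → fuhebagvim.

fuhebagvim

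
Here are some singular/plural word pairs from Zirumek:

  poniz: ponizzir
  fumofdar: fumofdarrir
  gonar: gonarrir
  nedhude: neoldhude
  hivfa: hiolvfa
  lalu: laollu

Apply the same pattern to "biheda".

biolheda

"biheda" ends in a vowel. The stems ending in a vowel (nedhude → neoldhude, hivfa → hiolvfa, lalu → laollu) insert -ol- after the first vowel.
So biheda → biolheda.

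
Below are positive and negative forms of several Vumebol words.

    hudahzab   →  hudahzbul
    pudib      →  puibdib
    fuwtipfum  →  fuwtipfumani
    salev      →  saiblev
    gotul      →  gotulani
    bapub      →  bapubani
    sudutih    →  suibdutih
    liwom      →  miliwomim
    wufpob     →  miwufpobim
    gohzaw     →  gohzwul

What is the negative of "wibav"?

bapub and wufpob both end in -b yet inflect differently (bapubani, miwufpobim), so the final letter is not what conditions the rule; the last vowel is.
"wibav" has last vowel 'a'. The stems whose last vowel is 'a' (hudahzab → hudahzbul, gohzaw → gohzwul) delete the last vowel and add -ul.
The other patterns: stems whose last vowel is 'u' add -ani; stems whose last vowel is 'o' add mi- … -im around the stem; stems whose last vowel is 'e' or 'i' insert -ib- after the first vowel.
So wibav → wibvul.

wibvul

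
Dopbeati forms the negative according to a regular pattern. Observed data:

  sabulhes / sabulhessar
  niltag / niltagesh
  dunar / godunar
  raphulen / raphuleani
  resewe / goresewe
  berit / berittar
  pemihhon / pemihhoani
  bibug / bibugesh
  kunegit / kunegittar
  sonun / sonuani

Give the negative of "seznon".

seznoani

sonun and bibug both have last vowel 'u' yet inflect differently (sonuani, bibugesh), so the last vowel is not what conditions the rule; the final letter is.
"seznon" ends in -n. The stems ending in -n (sonun → sonuani, pemihhon → pemihhoani, raphulen → raphuleani) drop the final letter and add -ani.
So seznon → seznoani.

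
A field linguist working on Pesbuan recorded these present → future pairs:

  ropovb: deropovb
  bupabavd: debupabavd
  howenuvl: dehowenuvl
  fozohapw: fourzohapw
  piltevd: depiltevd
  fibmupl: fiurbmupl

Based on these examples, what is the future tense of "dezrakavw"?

howenuvl and fibmupl both end in -l yet inflect differently (dehowenuvl, fiurbmupl), so the final letter is not what conditions the rule; the second-to-last letter is.
"dezrakavw" has second-to-last letter 'v'. The stems whose second-to-last letter is 'v' (piltevd → depiltevd, bupabavd → debupabavd, ropovb → deropovb) add the prefix de-.
So dezrakavw → dedezrakavw.

dedezrakavw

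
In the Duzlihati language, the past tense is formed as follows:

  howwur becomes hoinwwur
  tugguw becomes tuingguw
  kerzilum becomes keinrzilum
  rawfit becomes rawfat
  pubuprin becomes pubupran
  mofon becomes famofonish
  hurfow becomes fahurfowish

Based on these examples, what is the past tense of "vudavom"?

pubuprin and mofon both end in -n yet inflect differently (pubupran, famofonish), so the final letter is not what conditions the rule; the last vowel is.
"vudavom" has last vowel 'o'. The stems whose last vowel is 'o' (mofon → famofonish, hurfow → fahurfowish) add fa- … -ish around the stem.
So vudavom → favudavomish.

favudavomish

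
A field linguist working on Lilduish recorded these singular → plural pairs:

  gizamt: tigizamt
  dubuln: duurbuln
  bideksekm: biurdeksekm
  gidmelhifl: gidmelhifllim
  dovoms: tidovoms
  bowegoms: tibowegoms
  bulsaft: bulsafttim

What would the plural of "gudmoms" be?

tigudmoms

bulsaft and gizamt both end in -t yet inflect differently (bulsafttim, tigizamt), so the final letter is not what conditions the rule; the second-to-last letter is.
"gudmoms" has second-to-last letter 'm'. The stems whose second-to-last letter is 'm' (bowegoms → tibowegoms, dovoms → tidovoms, gizamt → tigizamt) add the prefix ti-.
The other patterns: stems whose second-to-last letter is 'f' double the final consonant and add -im; stems whose second-to-last letter is 'k' or 'l' insert -ur- after the first vowel.
So gudmoms → tigudmoms.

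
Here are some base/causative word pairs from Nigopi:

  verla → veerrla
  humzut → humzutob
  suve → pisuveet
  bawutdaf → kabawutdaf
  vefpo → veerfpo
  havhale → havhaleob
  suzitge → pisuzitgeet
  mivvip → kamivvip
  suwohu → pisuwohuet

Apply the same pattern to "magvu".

"magvu" begins with m-. The one such stem in the data (mivvip → kamivvip) adds the prefix ka-, so the same rule applies.
The other patterns: stems beginning with s- add pi- … -et around the stem; stems beginning with h- add -ob; stems beginning with v- insert -er- after the first vowel.
So magvu → kamagvu.

kamagvu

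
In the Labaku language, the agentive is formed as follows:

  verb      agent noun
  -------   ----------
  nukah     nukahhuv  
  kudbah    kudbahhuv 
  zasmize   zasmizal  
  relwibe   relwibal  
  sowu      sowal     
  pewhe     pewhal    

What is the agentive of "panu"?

"panu" ends in a vowel. The stems ending in a vowel (zasmize → zasmizal, relwibe → relwibal, sowu → sowal) drop the final letter and add -al.
The other pattern: stems ending in a consonant double the final consonant and add -uv.
So panu → panal.

panal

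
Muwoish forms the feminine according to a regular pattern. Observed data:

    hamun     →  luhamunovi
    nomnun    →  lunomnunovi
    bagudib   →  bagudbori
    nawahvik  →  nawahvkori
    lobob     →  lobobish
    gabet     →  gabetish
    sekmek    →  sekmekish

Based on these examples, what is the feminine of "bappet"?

bappetish

bagudib and lobob both end in -b yet inflect differently (bagudbori, lobobish), so the final letter is not what conditions the rule; the last vowel is.
"bappet" has last vowel 'e'. The stems whose last vowel is 'e' (gabet → gabetish, sekmek → sekmekish) add -ish.
The other patterns: stems whose last vowel is 'u' add lu- … -ovi around the stem; stems whose last vowel is 'i' delete the last vowel and add -ori.
So bappet → bappetish.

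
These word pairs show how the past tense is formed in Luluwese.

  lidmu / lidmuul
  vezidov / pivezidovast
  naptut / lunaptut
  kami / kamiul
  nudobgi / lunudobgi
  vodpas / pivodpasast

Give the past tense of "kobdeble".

kobdebleul

"kobdeble" begins with k-. The one such stem in the data (kami → kamiul) adds -ul, so the same rule applies.
The other patterns: stems beginning with v- add pi- … -ast around the stem; stems beginning with n- add the prefix lu-.
So kobdeble → kobdebleul.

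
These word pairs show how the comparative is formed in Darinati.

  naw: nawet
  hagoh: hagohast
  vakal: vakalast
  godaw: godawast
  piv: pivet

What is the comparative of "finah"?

naw and godaw both end in -w yet inflect differently (nawet, godawast), so the final letter is not what conditions the rule; the number of vowels is.
"finah" has 2 vowels. The stems with 2 vowels (godaw → godawast, vakal → vakalast, hagoh → hagohast) add -ast.
The other pattern: stems with 1 vowel add -et.
So finah → finahast.

finahast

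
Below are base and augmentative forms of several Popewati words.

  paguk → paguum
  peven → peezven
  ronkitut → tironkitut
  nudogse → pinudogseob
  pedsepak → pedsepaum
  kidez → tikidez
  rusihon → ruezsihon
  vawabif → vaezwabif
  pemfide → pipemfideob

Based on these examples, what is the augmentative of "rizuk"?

"rizuk" ends in -k. The stems ending in -k (paguk → paguum, pedsepak → pedsepaum) drop the final letter and add -um.
The other patterns: stems ending in -f or -n insert -ez- after the first vowel; stems ending in -e add pi- … -ob around the stem; stems ending in -t or -z add the prefix ti-.
So rizuk → rizuum.

rizuum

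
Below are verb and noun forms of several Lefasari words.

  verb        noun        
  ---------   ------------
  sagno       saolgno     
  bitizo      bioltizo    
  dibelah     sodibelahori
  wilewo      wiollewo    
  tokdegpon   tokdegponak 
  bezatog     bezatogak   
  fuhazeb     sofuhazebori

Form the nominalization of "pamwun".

pamwunak

"pamwun" ends in -n. The one such stem in the data (tokdegpon → tokdegponak) adds -ak, so the same rule applies.
So pamwun → pamwunak.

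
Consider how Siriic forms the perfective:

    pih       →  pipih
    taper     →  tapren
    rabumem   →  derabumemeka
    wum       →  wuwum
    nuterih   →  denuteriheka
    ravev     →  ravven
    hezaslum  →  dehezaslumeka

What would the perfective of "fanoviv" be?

pih and nuterih both end in -h yet inflect differently (pipih, denuteriheka), so the final letter is not what conditions the rule; the number of vowels is.
"fanoviv" has 3 vowels. The stems with 3 vowels (nuterih → denuteriheka, rabumem → derabumemeka, hezaslum → dehezaslumeka) add de- … -eka around the stem.
The other patterns: stems with 1 vowel repeat the first consonant+vowel as a prefix; stems with 2 vowels delete the last vowel and add -en.
So fanoviv → defanoviveka.

defanoviveka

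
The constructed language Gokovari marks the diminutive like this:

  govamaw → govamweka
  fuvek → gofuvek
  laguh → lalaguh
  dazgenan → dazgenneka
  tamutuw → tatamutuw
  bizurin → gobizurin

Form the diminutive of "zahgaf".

zahgfeka

tamutuw and govamaw both end in -w yet inflect differently (tatamutuw, govamweka), so the final letter is not what conditions the rule; the last vowel is.
"zahgaf" has last vowel 'a'. The stems whose last vowel is 'a' (govamaw → govamweka, dazgenan → dazgenneka) delete the last vowel and add -eka.
The other patterns: stems whose last vowel is 'u' repeat the first consonant+vowel as a prefix; stems whose last vowel is 'e' or 'i' add the prefix go-.
So zahgaf → zahgfeka.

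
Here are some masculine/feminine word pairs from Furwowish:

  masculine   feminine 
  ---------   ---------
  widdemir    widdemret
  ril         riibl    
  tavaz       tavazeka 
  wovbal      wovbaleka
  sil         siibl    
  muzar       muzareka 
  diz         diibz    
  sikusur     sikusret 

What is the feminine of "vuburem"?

sil and wovbal both end in -l yet inflect differently (siibl, wovbaleka), so the final letter is not what conditions the rule; the number of vowels is.
"vuburem" has 3 vowels. The stems with 3 vowels (widdemir → widdemret, sikusur → sikusret) delete the last vowel and add -et.
The other patterns: stems with 1 vowel insert -ib- after the first vowel; stems with 2 vowels add -eka.
So vuburem → vuburmet.

vuburmet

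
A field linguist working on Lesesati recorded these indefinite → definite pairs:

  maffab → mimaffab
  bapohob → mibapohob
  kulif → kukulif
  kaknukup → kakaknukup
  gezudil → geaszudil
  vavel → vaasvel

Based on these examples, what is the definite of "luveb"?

kulif and gezudil both have last vowel 'i' yet inflect differently (kukulif, geaszudil), so the last vowel is not what conditions the rule; the final letter is.
"luveb" ends in -b. The stems ending in -b (maffab → mimaffab, bapohob → mibapohob) add the prefix mi-.
The other patterns: stems ending in -f or -p repeat the first consonant+vowel as a prefix; stems ending in -l insert -as- after the first vowel.
So luveb → miluveb.

miluveb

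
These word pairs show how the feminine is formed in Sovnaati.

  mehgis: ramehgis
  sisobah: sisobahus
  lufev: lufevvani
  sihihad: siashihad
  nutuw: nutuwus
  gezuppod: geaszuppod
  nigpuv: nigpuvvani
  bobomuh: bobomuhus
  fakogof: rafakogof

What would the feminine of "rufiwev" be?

nigpuv and nutuw both have last vowel 'u' yet inflect differently (nigpuvvani, nutuwus), so the last vowel is not what conditions the rule; the final letter is.
"rufiwev" ends in -v. The stems ending in -v (nigpuv → nigpuvvani, lufev → lufevvani) double the final consonant and add -ani.
So rufiwev → rufiwevvani.

rufiwevvani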